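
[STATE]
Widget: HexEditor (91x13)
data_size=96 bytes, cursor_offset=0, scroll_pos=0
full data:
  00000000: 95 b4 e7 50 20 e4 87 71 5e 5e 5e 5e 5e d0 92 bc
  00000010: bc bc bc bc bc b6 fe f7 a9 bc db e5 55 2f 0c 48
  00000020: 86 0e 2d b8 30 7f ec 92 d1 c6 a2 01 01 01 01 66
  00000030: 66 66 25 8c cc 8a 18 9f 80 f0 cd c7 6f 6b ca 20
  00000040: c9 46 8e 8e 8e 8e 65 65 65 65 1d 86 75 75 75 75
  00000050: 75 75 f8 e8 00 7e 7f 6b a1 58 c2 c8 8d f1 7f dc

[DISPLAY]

00000000  95 b4 e7 50 20 e4 87 71  5e 5e 5e 5e 5e d0 92 bc  |...P ..q^^^^^...|             
00000010  bc bc bc bc bc b6 fe f7  a9 bc db e5 55 2f 0c 48  |............U/.H|             
00000020  86 0e 2d b8 30 7f ec 92  d1 c6 a2 01 01 01 01 66  |..-.0..........f|             
00000030  66 66 25 8c cc 8a 18 9f  80 f0 cd c7 6f 6b ca 20  |ff%.........ok. |             
00000040  c9 46 8e 8e 8e 8e 65 65  65 65 1d 86 75 75 75 75  |.F....eeee..uuuu|             
00000050  75 75 f8 e8 00 7e 7f 6b  a1 58 c2 c8 8d f1 7f dc  |uu...~.k.X......|             
                                                                                           
                                                                                           
                                                                                           
                                                                                           
                                                                                           
                                                                                           
                                                                                           


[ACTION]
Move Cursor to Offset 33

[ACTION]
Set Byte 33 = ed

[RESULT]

00000000  95 b4 e7 50 20 e4 87 71  5e 5e 5e 5e 5e d0 92 bc  |...P ..q^^^^^...|             
00000010  bc bc bc bc bc b6 fe f7  a9 bc db e5 55 2f 0c 48  |............U/.H|             
00000020  86 ED 2d b8 30 7f ec 92  d1 c6 a2 01 01 01 01 66  |..-.0..........f|             
00000030  66 66 25 8c cc 8a 18 9f  80 f0 cd c7 6f 6b ca 20  |ff%.........ok. |             
00000040  c9 46 8e 8e 8e 8e 65 65  65 65 1d 86 75 75 75 75  |.F....eeee..uuuu|             
00000050  75 75 f8 e8 00 7e 7f 6b  a1 58 c2 c8 8d f1 7f dc  |uu...~.k.X......|             
                                                                                           
                                                                                           
                                                                                           
                                                                                           
                                                                                           
                                                                                           
                                                                                           


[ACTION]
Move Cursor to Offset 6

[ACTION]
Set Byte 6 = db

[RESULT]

00000000  95 b4 e7 50 20 e4 DB 71  5e 5e 5e 5e 5e d0 92 bc  |...P ..q^^^^^...|             
00000010  bc bc bc bc bc b6 fe f7  a9 bc db e5 55 2f 0c 48  |............U/.H|             
00000020  86 ed 2d b8 30 7f ec 92  d1 c6 a2 01 01 01 01 66  |..-.0..........f|             
00000030  66 66 25 8c cc 8a 18 9f  80 f0 cd c7 6f 6b ca 20  |ff%.........ok. |             
00000040  c9 46 8e 8e 8e 8e 65 65  65 65 1d 86 75 75 75 75  |.F....eeee..uuuu|             
00000050  75 75 f8 e8 00 7e 7f 6b  a1 58 c2 c8 8d f1 7f dc  |uu...~.k.X......|             
                                                                                           
                                                                                           
                                                                                           
                                                                                           
                                                                                           
                                                                                           
                                                                                           


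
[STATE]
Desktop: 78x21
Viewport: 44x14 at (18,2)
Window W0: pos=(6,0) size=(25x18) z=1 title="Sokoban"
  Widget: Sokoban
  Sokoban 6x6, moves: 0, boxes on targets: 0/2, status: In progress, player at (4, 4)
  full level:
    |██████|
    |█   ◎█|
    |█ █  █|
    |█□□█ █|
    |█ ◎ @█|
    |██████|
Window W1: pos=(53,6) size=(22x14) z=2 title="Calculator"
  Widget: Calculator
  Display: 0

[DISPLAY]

────────────┨                               
            ┃                               
            ┃                               
            ┃                               
            ┃                      ┏━━━━━━━━
            ┃                      ┃ Calcula
            ┃                      ┠────────
/2          ┃                      ┃        
            ┃                      ┃┌───┬───
            ┃                      ┃│ 7 │ 8 
            ┃                      ┃├───┼───
            ┃                      ┃│ 4 │ 5 
            ┃                      ┃├───┼───
            ┃                      ┃│ 1 │ 2 


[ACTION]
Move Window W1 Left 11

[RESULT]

────────────┨                               
            ┃                               
            ┃                               
            ┃                               
            ┃           ┏━━━━━━━━━━━━━━━━━━━
            ┃           ┃ Calculator        
            ┃           ┠───────────────────
/2          ┃           ┃                   
            ┃           ┃┌───┬───┬───┬───┐  
            ┃           ┃│ 7 │ 8 │ 9 │ ÷ │  
            ┃           ┃├───┼───┼───┼───┤  
            ┃           ┃│ 4 │ 5 │ 6 │ × │  
            ┃           ┃├───┼───┼───┼───┤  
            ┃           ┃│ 1 │ 2 │ 3 │ - │  


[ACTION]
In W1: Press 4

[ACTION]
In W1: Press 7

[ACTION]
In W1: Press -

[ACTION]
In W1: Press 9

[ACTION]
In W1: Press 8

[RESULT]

────────────┨                               
            ┃                               
            ┃                               
            ┃                               
            ┃           ┏━━━━━━━━━━━━━━━━━━━
            ┃           ┃ Calculator        
            ┃           ┠───────────────────
/2          ┃           ┃                  9
            ┃           ┃┌───┬───┬───┬───┐  
            ┃           ┃│ 7 │ 8 │ 9 │ ÷ │  
            ┃           ┃├───┼───┼───┼───┤  
            ┃           ┃│ 4 │ 5 │ 6 │ × │  
            ┃           ┃├───┼───┼───┼───┤  
            ┃           ┃│ 1 │ 2 │ 3 │ - │  


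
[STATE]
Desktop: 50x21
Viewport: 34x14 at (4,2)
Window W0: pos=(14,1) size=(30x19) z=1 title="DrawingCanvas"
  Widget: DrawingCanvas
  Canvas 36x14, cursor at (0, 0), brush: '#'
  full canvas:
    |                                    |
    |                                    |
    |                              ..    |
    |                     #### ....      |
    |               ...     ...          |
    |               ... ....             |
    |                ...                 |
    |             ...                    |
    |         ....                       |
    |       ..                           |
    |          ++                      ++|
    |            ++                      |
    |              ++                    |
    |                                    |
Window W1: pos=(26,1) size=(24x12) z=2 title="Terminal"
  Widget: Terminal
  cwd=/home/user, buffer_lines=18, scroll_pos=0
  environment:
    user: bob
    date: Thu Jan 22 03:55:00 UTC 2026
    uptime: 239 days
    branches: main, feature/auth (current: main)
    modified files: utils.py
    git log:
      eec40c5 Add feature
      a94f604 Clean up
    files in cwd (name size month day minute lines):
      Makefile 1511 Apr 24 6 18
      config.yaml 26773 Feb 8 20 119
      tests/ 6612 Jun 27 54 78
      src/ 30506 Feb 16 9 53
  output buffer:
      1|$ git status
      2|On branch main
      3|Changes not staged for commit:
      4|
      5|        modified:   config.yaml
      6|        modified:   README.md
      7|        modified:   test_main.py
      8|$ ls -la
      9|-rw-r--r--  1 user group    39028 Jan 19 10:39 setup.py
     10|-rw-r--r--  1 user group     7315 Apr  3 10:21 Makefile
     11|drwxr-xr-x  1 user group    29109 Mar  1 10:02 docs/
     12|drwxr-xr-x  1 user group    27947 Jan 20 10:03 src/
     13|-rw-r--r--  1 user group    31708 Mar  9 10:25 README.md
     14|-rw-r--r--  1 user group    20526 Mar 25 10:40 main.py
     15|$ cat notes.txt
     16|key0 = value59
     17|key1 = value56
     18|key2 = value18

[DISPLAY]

          ┃ DrawingCan┃ Terminal  
          ┠───────────┠───────────
          ┃+          ┃$ git statu
          ┃           ┃On branch m
          ┃           ┃Changes not
          ┃           ┃           
          ┃           ┃        mod
          ┃           ┃        mod
          ┃           ┃        mod
          ┃           ┃$ ls -la   
          ┃         ..┗━━━━━━━━━━━
          ┃       ..              
          ┃          ++           
          ┃            ++         


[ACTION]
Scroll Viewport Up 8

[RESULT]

                                  
          ┏━━━━━━━━━━━┏━━━━━━━━━━━
          ┃ DrawingCan┃ Terminal  
          ┠───────────┠───────────
          ┃+          ┃$ git statu
          ┃           ┃On branch m
          ┃           ┃Changes not
          ┃           ┃           
          ┃           ┃        mod
          ┃           ┃        mod
          ┃           ┃        mod
          ┃           ┃$ ls -la   
          ┃         ..┗━━━━━━━━━━━
          ┃       ..              


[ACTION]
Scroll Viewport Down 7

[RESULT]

          ┃           ┃           
          ┃           ┃        mod
          ┃           ┃        mod
          ┃           ┃        mod
          ┃           ┃$ ls -la   
          ┃         ..┗━━━━━━━━━━━
          ┃       ..              
          ┃          ++           
          ┃            ++         
          ┃              ++       
          ┃                       
          ┃                       
          ┗━━━━━━━━━━━━━━━━━━━━━━━
                                  


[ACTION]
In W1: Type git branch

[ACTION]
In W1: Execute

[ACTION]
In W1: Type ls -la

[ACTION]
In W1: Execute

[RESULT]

          ┃           ┃-rw-r--r-- 
          ┃           ┃-rw-r--r-- 
          ┃           ┃drwxr-xr-x 
          ┃           ┃drwxr-xr-x 
          ┃           ┃$ █        
          ┃         ..┗━━━━━━━━━━━
          ┃       ..              
          ┃          ++           
          ┃            ++         
          ┃              ++       
          ┃                       
          ┃                       
          ┗━━━━━━━━━━━━━━━━━━━━━━━
                                  


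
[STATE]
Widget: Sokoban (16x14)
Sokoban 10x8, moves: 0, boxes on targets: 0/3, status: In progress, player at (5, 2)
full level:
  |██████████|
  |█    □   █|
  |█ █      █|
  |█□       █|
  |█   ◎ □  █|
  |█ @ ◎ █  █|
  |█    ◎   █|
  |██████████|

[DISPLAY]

██████████      
█    □   █      
█ █      █      
█□       █      
█   ◎ □  █      
█ @ ◎ █  █      
█    ◎   █      
██████████      
Moves: 0  0/3   
                
                
                
                
                


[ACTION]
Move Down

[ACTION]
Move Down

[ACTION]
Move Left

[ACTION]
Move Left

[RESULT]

██████████      
█    □   █      
█ █      █      
█□       █      
█   ◎ □  █      
█   ◎ █  █      
█@   ◎   █      
██████████      
Moves: 2  0/3   
                
                
                
                
                


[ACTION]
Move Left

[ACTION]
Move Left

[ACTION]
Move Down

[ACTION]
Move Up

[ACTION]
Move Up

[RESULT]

██████████      
█    □   █      
█ █      █      
█□       █      
█@  ◎ □  █      
█   ◎ █  █      
█    ◎   █      
██████████      
Moves: 4  0/3   
                
                
                
                
                


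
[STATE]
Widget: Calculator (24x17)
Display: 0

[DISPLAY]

                       0
┌───┬───┬───┬───┐       
│ 7 │ 8 │ 9 │ ÷ │       
├───┼───┼───┼───┤       
│ 4 │ 5 │ 6 │ × │       
├───┼───┼───┼───┤       
│ 1 │ 2 │ 3 │ - │       
├───┼───┼───┼───┤       
│ 0 │ . │ = │ + │       
├───┼───┼───┼───┤       
│ C │ MC│ MR│ M+│       
└───┴───┴───┴───┘       
                        
                        
                        
                        
                        


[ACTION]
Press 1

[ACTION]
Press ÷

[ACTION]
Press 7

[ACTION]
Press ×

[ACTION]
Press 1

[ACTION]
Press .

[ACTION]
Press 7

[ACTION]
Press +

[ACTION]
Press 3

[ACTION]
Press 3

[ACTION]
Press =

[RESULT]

             33.24285714
┌───┬───┬───┬───┐       
│ 7 │ 8 │ 9 │ ÷ │       
├───┼───┼───┼───┤       
│ 4 │ 5 │ 6 │ × │       
├───┼───┼───┼───┤       
│ 1 │ 2 │ 3 │ - │       
├───┼───┼───┼───┤       
│ 0 │ . │ = │ + │       
├───┼───┼───┼───┤       
│ C │ MC│ MR│ M+│       
└───┴───┴───┴───┘       
                        
                        
                        
                        
                        


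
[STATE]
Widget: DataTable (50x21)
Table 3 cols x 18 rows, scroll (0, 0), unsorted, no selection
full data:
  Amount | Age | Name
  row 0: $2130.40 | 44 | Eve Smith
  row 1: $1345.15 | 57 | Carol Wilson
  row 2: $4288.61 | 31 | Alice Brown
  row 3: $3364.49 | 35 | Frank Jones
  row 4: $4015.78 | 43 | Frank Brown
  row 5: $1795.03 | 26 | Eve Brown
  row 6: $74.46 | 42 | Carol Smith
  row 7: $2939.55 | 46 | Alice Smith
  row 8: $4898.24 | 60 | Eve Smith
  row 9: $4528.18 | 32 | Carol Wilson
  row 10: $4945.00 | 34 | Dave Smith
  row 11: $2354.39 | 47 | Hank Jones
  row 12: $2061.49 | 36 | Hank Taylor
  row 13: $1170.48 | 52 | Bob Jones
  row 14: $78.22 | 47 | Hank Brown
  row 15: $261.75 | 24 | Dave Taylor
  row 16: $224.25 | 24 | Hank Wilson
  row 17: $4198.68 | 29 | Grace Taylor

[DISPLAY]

Amount  │Age│Name                                 
────────┼───┼────────────                         
$2130.40│44 │Eve Smith                            
$1345.15│57 │Carol Wilson                         
$4288.61│31 │Alice Brown                          
$3364.49│35 │Frank Jones                          
$4015.78│43 │Frank Brown                          
$1795.03│26 │Eve Brown                            
$74.46  │42 │Carol Smith                          
$2939.55│46 │Alice Smith                          
$4898.24│60 │Eve Smith                            
$4528.18│32 │Carol Wilson                         
$4945.00│34 │Dave Smith                           
$2354.39│47 │Hank Jones                           
$2061.49│36 │Hank Taylor                          
$1170.48│52 │Bob Jones                            
$78.22  │47 │Hank Brown                           
$261.75 │24 │Dave Taylor                          
$224.25 │24 │Hank Wilson                          
$4198.68│29 │Grace Taylor                         
                                                  


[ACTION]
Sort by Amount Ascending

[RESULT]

Amount ▲│Age│Name                                 
────────┼───┼────────────                         
$74.46  │42 │Carol Smith                          
$78.22  │47 │Hank Brown                           
$224.25 │24 │Hank Wilson                          
$261.75 │24 │Dave Taylor                          
$1170.48│52 │Bob Jones                            
$1345.15│57 │Carol Wilson                         
$1795.03│26 │Eve Brown                            
$2061.49│36 │Hank Taylor                          
$2130.40│44 │Eve Smith                            
$2354.39│47 │Hank Jones                           
$2939.55│46 │Alice Smith                          
$3364.49│35 │Frank Jones                          
$4015.78│43 │Frank Brown                          
$4198.68│29 │Grace Taylor                         
$4288.61│31 │Alice Brown                          
$4528.18│32 │Carol Wilson                         
$4898.24│60 │Eve Smith                            
$4945.00│34 │Dave Smith                           
                                                  


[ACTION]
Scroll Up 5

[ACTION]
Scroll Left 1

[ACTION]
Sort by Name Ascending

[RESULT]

Amount  │Age│Name       ▲                         
────────┼───┼────────────                         
$4288.61│31 │Alice Brown                          
$2939.55│46 │Alice Smith                          
$1170.48│52 │Bob Jones                            
$74.46  │42 │Carol Smith                          
$1345.15│57 │Carol Wilson                         
$4528.18│32 │Carol Wilson                         
$4945.00│34 │Dave Smith                           
$261.75 │24 │Dave Taylor                          
$1795.03│26 │Eve Brown                            
$2130.40│44 │Eve Smith                            
$4898.24│60 │Eve Smith                            
$4015.78│43 │Frank Brown                          
$3364.49│35 │Frank Jones                          
$4198.68│29 │Grace Taylor                         
$78.22  │47 │Hank Brown                           
$2354.39│47 │Hank Jones                           
$2061.49│36 │Hank Taylor                          
$224.25 │24 │Hank Wilson                          
                                                  


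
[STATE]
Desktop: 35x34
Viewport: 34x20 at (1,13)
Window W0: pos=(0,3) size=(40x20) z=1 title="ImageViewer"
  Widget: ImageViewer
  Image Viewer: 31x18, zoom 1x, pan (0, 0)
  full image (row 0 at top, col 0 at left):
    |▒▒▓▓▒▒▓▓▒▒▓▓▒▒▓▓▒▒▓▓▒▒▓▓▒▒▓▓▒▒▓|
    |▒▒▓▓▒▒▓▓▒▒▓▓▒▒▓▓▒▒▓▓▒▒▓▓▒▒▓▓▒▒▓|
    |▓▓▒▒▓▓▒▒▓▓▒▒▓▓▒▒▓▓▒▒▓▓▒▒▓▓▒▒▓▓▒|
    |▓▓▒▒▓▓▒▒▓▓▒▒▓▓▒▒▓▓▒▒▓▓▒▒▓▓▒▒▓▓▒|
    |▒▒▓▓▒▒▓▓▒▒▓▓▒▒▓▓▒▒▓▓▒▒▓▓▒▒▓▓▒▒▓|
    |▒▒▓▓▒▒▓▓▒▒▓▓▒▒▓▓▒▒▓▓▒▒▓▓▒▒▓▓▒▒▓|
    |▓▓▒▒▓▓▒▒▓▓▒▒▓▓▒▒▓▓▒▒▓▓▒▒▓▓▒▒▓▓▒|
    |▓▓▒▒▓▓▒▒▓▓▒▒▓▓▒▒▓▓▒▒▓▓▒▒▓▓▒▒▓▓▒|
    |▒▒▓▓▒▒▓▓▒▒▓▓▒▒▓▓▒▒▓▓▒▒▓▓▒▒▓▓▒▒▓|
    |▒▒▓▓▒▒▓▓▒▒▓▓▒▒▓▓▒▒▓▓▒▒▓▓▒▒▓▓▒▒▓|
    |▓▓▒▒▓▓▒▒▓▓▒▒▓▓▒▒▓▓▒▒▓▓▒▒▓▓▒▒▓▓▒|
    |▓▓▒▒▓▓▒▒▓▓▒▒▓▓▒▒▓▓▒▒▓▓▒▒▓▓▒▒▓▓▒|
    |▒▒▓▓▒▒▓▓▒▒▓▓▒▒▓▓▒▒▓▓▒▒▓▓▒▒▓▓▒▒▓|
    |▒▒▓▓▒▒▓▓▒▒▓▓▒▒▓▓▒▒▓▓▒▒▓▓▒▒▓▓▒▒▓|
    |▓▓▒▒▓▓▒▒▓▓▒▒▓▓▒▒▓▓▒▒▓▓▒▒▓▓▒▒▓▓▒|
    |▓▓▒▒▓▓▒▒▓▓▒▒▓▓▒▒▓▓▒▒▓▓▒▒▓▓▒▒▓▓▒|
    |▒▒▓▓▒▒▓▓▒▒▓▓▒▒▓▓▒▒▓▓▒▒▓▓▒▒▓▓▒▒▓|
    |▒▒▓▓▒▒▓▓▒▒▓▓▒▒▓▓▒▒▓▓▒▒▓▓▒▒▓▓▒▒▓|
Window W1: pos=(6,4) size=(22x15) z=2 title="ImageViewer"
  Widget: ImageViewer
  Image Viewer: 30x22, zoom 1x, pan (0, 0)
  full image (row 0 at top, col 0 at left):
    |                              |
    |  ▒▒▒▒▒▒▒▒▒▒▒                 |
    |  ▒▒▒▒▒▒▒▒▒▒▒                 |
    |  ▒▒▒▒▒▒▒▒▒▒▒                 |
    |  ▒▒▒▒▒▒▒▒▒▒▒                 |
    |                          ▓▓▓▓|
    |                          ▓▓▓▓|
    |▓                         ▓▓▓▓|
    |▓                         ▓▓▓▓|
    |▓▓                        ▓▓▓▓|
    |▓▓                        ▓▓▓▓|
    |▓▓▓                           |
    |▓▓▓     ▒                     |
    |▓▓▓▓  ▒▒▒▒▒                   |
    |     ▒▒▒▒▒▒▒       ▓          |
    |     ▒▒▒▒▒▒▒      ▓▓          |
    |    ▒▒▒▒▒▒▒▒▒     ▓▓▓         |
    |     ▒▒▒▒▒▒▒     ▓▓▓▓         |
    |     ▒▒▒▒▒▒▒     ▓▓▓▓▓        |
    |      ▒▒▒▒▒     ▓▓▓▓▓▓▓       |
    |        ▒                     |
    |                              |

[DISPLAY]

▓▓▒▒▓┃                    ┃▒▓▓▒   
▒▒▓▓▒┃▓                   ┃▓▒▒▓   
▒▒▓▓▒┃▓                   ┃▓▒▒▓   
▓▓▒▒▓┃▓▓                  ┃▒▓▓▒   
▓▓▒▒▓┃▓▓                  ┃▒▓▓▒   
▒▒▓▓▒┗━━━━━━━━━━━━━━━━━━━━┛▓▒▒▓   
▒▒▓▓▒▒▓▓▒▒▓▓▒▒▓▓▒▒▓▓▒▒▓▓▒▒▓▓▒▒▓   
▓▓▒▒▓▓▒▒▓▓▒▒▓▓▒▒▓▓▒▒▓▓▒▒▓▓▒▒▓▓▒   
▓▓▒▒▓▓▒▒▓▓▒▒▓▓▒▒▓▓▒▒▓▓▒▒▓▓▒▒▓▓▒   
━━━━━━━━━━━━━━━━━━━━━━━━━━━━━━━━━━
                                  
                                  
                                  
                                  
                                  
                                  
                                  
                                  
                                  
                                  


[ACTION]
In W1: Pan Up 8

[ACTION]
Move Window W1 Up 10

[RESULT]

▓▓▒▒▓┃▓▓                  ┃▒▓▓▒   
▒▒▓▓▒┗━━━━━━━━━━━━━━━━━━━━┛▓▒▒▓   
▒▒▓▓▒▒▓▓▒▒▓▓▒▒▓▓▒▒▓▓▒▒▓▓▒▒▓▓▒▒▓   
▓▓▒▒▓▓▒▒▓▓▒▒▓▓▒▒▓▓▒▒▓▓▒▒▓▓▒▒▓▓▒   
▓▓▒▒▓▓▒▒▓▓▒▒▓▓▒▒▓▓▒▒▓▓▒▒▓▓▒▒▓▓▒   
▒▒▓▓▒▒▓▓▒▒▓▓▒▒▓▓▒▒▓▓▒▒▓▓▒▒▓▓▒▒▓   
▒▒▓▓▒▒▓▓▒▒▓▓▒▒▓▓▒▒▓▓▒▒▓▓▒▒▓▓▒▒▓   
▓▓▒▒▓▓▒▒▓▓▒▒▓▓▒▒▓▓▒▒▓▓▒▒▓▓▒▒▓▓▒   
▓▓▒▒▓▓▒▒▓▓▒▒▓▓▒▒▓▓▒▒▓▓▒▒▓▓▒▒▓▓▒   
━━━━━━━━━━━━━━━━━━━━━━━━━━━━━━━━━━
                                  
                                  
                                  
                                  
                                  
                                  
                                  
                                  
                                  
                                  


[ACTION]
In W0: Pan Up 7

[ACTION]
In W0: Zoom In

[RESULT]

▓▓▓▓▒┃▓▓                  ┃▓▒▒▒▒▓▓
▒▒▒▒▓┗━━━━━━━━━━━━━━━━━━━━┛▒▓▓▓▓▒▒
▒▒▒▒▓▓▓▓▒▒▒▒▓▓▓▓▒▒▒▒▓▓▓▓▒▒▒▒▓▓▓▓▒▒
▒▒▒▒▓▓▓▓▒▒▒▒▓▓▓▓▒▒▒▒▓▓▓▓▒▒▒▒▓▓▓▓▒▒
▒▒▒▒▓▓▓▓▒▒▒▒▓▓▓▓▒▒▒▒▓▓▓▓▒▒▒▒▓▓▓▓▒▒
▓▓▓▓▒▒▒▒▓▓▓▓▒▒▒▒▓▓▓▓▒▒▒▒▓▓▓▓▒▒▒▒▓▓
▓▓▓▓▒▒▒▒▓▓▓▓▒▒▒▒▓▓▓▓▒▒▒▒▓▓▓▓▒▒▒▒▓▓
▓▓▓▓▒▒▒▒▓▓▓▓▒▒▒▒▓▓▓▓▒▒▒▒▓▓▓▓▒▒▒▒▓▓
▓▓▓▓▒▒▒▒▓▓▓▓▒▒▒▒▓▓▓▓▒▒▒▒▓▓▓▓▒▒▒▒▓▓
━━━━━━━━━━━━━━━━━━━━━━━━━━━━━━━━━━
                                  
                                  
                                  
                                  
                                  
                                  
                                  
                                  
                                  
                                  


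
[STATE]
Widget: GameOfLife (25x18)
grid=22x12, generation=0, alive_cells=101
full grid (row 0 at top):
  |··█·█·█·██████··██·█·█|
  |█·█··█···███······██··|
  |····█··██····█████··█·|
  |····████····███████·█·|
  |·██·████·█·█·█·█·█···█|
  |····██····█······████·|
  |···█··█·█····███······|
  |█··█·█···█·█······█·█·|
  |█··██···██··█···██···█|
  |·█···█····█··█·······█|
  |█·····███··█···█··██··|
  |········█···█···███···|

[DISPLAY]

Gen: 0                   
··█·█·█·██████··██·█·█   
█·█··█···███······██··   
····█··██····█████··█·   
····████····███████·█·   
·██·████·█·█·█·█·█···█   
····██····█······████·   
···█··█·█····███······   
█··█·█···█·█······█·█·   
█··██···██··█···██···█   
·█···█····█··█·······█   
█·····███··█···█··██··   
········█···█···███···   
                         
                         
                         
                         
                         


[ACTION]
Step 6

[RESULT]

Gen: 6                   
····███··········███··   
···█··██·········███··   
···██·█·██·███········   
····█·█·····█···█████·   
·····█···██·····███·█·   
·········████·█·█···█·   
····█···█···██·█···██·   
····█···██············   
········██·········█··   
···················███   
·····███·██········███   
·······███············   
                         
                         
                         
                         
                         


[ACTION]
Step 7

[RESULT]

Gen: 13                  
····█·················   
··██·█·········██·····   
███·█·········███·····   
·█·····█····██·█······   
··██···██·██···█······   
················███···   
···········█···██··█··   
······█··██···········   
·····██··███·█··█··█··   
·········█····████··█·   
··········██······██··   
······················   
                         
                         
                         
                         
                         


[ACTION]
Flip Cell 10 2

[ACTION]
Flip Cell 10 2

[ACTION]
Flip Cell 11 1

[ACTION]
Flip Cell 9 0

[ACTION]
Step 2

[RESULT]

Gen: 15                  
···██·················   
·····█················   
·█···········██·······   
·█·····██··█··········   
·······███····█·███···   
·········██·█·█···█···   
·········██····█··█···   
·····███·███··█·······   
·····████████·█·······   
·········███·██····█··   
··············█···██··   
················███···   
                         
                         
                         
                         
                         


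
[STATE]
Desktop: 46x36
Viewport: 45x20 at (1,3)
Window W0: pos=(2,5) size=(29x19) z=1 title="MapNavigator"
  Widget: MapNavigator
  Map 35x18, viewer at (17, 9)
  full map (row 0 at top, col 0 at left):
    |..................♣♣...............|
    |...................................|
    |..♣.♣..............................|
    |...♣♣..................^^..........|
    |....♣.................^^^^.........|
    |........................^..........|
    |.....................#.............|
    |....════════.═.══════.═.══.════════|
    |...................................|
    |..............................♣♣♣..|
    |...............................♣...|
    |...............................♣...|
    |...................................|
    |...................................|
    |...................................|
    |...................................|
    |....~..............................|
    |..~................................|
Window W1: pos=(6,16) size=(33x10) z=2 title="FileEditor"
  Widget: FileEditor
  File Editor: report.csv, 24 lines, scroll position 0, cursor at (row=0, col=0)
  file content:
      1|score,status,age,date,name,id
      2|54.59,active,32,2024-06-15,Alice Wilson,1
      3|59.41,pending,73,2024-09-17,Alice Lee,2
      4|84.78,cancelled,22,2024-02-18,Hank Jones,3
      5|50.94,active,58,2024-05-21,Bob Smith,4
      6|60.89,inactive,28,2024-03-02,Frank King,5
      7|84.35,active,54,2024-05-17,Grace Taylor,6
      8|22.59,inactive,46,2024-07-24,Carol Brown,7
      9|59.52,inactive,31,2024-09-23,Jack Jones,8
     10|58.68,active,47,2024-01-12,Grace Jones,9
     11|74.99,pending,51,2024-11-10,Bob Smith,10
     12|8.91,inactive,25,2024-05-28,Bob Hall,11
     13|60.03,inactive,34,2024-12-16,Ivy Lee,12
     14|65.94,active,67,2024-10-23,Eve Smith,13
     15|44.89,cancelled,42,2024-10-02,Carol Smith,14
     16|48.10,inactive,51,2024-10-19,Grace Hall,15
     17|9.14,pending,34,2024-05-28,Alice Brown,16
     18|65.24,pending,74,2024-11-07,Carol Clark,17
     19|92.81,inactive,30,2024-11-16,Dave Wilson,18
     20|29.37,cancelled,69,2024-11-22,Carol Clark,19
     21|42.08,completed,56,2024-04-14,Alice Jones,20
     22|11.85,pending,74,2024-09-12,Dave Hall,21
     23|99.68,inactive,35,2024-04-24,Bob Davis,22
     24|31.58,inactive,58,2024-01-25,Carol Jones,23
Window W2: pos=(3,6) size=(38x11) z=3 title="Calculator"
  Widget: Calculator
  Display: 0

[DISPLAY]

                                             
                                             
 ┏━━━━━━━━━━━━━━━━━━━━━━━━━━━┓               
 ┃┏━━━━━━━━━━━━━━━━━━━━━━━━━━━━━━━━━━━━┓     
 ┠┃ Calculator                         ┃     
 ┃┠────────────────────────────────────┨     
 ┃┃                                   0┃     
 ┃┃┌───┬───┬───┬───┐                   ┃     
 ┃┃│ 7 │ 8 │ 9 │ ÷ │                   ┃     
 ┃┃├───┼───┼───┼───┤                   ┃     
 ┃┃│ 4 │ 5 │ 6 │ × │                   ┃     
 ┃┃├───┼───┼───┼───┤                   ┃     
 ┃┃│ 1 │ 2 │ 3 │ - │                   ┃     
 ┃┗━━━━━━━━━━━━━━━━━━━━━━━━━━━━━━━━━━━━┛     
 ┃...┃ FileEditor                    ┃       
 ┃...┠───────────────────────────────┨       
 ┃...┃█core,status,age,date,name,id ▲┃       
 ┃...┃54.59,active,32,2024-06-15,Ali█┃       
 ┃...┃59.41,pending,73,2024-09-17,Al░┃       
 ┃~..┃84.78,cancelled,22,2024-02-18,░┃       


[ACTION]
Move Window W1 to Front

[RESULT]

                                             
                                             
 ┏━━━━━━━━━━━━━━━━━━━━━━━━━━━┓               
 ┃┏━━━━━━━━━━━━━━━━━━━━━━━━━━━━━━━━━━━━┓     
 ┠┃ Calculator                         ┃     
 ┃┠────────────────────────────────────┨     
 ┃┃                                   0┃     
 ┃┃┌───┬───┬───┬───┐                   ┃     
 ┃┃│ 7 │ 8 │ 9 │ ÷ │                   ┃     
 ┃┃├───┼───┼───┼───┤                   ┃     
 ┃┃│ 4 │ 5 │ 6 │ × │                   ┃     
 ┃┃├───┼───┼───┼───┤                   ┃     
 ┃┃│ 1 │ 2 │ 3 │ - │                   ┃     
 ┃┗━━┏━━━━━━━━━━━━━━━━━━━━━━━━━━━━━━━┓━┛     
 ┃...┃ FileEditor                    ┃       
 ┃...┠───────────────────────────────┨       
 ┃...┃█core,status,age,date,name,id ▲┃       
 ┃...┃54.59,active,32,2024-06-15,Ali█┃       
 ┃...┃59.41,pending,73,2024-09-17,Al░┃       
 ┃~..┃84.78,cancelled,22,2024-02-18,░┃       


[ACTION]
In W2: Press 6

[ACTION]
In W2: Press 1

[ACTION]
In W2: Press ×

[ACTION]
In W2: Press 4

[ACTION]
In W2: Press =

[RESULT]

                                             
                                             
 ┏━━━━━━━━━━━━━━━━━━━━━━━━━━━┓               
 ┃┏━━━━━━━━━━━━━━━━━━━━━━━━━━━━━━━━━━━━┓     
 ┠┃ Calculator                         ┃     
 ┃┠────────────────────────────────────┨     
 ┃┃                                 244┃     
 ┃┃┌───┬───┬───┬───┐                   ┃     
 ┃┃│ 7 │ 8 │ 9 │ ÷ │                   ┃     
 ┃┃├───┼───┼───┼───┤                   ┃     
 ┃┃│ 4 │ 5 │ 6 │ × │                   ┃     
 ┃┃├───┼───┼───┼───┤                   ┃     
 ┃┃│ 1 │ 2 │ 3 │ - │                   ┃     
 ┃┗━━┏━━━━━━━━━━━━━━━━━━━━━━━━━━━━━━━┓━┛     
 ┃...┃ FileEditor                    ┃       
 ┃...┠───────────────────────────────┨       
 ┃...┃█core,status,age,date,name,id ▲┃       
 ┃...┃54.59,active,32,2024-06-15,Ali█┃       
 ┃...┃59.41,pending,73,2024-09-17,Al░┃       
 ┃~..┃84.78,cancelled,22,2024-02-18,░┃       


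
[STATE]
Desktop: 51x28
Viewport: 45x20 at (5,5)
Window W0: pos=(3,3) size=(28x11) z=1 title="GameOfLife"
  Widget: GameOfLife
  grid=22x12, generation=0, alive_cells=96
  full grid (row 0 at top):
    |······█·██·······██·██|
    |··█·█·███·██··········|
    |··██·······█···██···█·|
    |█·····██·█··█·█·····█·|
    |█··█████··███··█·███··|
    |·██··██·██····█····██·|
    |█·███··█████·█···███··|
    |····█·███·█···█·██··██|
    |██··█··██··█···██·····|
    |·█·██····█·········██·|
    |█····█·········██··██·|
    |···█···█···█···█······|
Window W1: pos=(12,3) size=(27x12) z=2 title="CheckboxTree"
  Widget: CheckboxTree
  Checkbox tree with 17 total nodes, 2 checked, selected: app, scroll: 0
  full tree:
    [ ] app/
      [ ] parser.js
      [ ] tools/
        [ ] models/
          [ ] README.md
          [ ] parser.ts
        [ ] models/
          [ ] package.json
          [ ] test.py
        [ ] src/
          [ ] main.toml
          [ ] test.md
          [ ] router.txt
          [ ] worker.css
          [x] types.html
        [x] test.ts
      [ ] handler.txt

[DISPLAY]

───────┠─────────────────────────┨           
en: 0  ┃>[-] app/                ┃           
·····██┃   [ ] parser.js         ┃           
··█████┃   [-] tools/            ┃           
██··██·┃     [ ] models/         ┃           
·███··█┃       [ ] README.md     ┃           
···█·██┃       [ ] parser.ts     ┃           
█··█··█┃     [ ] models/         ┃           
━━━━━━━┃       [ ] package.json  ┃           
       ┗━━━━━━━━━━━━━━━━━━━━━━━━━┛           
                                             
                                             
                                             
                                             
                                             
                                             
                                             
                                             
                                             
                                             


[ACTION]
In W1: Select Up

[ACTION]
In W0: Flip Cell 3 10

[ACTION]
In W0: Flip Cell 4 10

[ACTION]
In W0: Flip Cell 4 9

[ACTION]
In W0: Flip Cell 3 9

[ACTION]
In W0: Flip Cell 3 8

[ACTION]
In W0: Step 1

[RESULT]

───────┠─────────────────────────┨           
en: 1  ┃>[-] app/                ┃           
██·····┃   [ ] parser.js         ┃           
·███···┃   [-] tools/            ┃           
·······┃     [ ] models/         ┃           
·█·█···┃       [ ] README.md     ┃           
·█·█·█·┃       [ ] parser.ts     ┃           
██·█·█·┃     [ ] models/         ┃           
━━━━━━━┃       [ ] package.json  ┃           
       ┗━━━━━━━━━━━━━━━━━━━━━━━━━┛           
                                             
                                             
                                             
                                             
                                             
                                             
                                             
                                             
                                             
                                             
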